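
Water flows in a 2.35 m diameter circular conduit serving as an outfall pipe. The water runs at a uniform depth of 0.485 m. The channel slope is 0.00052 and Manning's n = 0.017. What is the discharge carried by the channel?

Q = 0.381 m³/s

For a circular section of diameter D = 2.35 m at depth y = 0.485 m, the central angle is θ = 2 arccos(1 − 2y/D) = 1.886 rad. Then A = (D²/8)(θ − sin θ) = 0.6459 m² and P = Dθ/2 = 2.216 m.
Hydraulic radius R = A/P = 0.6459/2.216 = 0.2914 m.
Manning's equation: Q = (1/n) A R^(2/3) S^(1/2) = (1/0.017) × 0.6459 × 0.2914^(2/3) × 0.00052^(1/2) = 0.381 m³/s.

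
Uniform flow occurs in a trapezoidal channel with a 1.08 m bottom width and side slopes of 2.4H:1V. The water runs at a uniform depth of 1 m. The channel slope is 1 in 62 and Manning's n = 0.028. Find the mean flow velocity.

With bottom width b = 1.08 m and side slope z = 2.4: A = (b + zy)y = (1.08 + 2.4×1)×1 = 3.48 m²; P = b + 2y√(1+z²) = 1.08 + 2×1×2.6 = 6.28 m.
Hydraulic radius R = A/P = 3.48/6.28 = 0.5541 m.
From Manning's equation, V = (1/n) R^(2/3) S^(1/2) = (1/0.028) × 0.5541^(2/3) × 0.01613^(1/2) = 3.06 m/s.

V = 3.06 m/s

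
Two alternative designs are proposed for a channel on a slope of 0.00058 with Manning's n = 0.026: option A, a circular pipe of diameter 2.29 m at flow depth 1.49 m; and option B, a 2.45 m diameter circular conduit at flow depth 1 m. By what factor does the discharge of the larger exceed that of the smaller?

Channel A: For a circular section of diameter D = 2.29 m at depth y = 1.49 m, the central angle is θ = 2 arccos(1 − 2y/D) = 3.754 rad. Then A = (D²/8)(θ − sin θ) = 2.837 m² and P = Dθ/2 = 4.298 m. Hydraulic radius R = A/P = 2.837/4.298 = 0.6601 m. Q_A = (1/0.026)·2.837·0.6601^(2/3)·√0.00058 = 1.993 m³/s.
Channel B: For a circular section of diameter D = 2.45 m at depth y = 1 m, the central angle is θ = 2 arccos(1 − 2y/D) = 2.772 rad. Then A = (D²/8)(θ − sin θ) = 1.809 m² and P = Dθ/2 = 3.396 m. Hydraulic radius R = A/P = 1.809/3.396 = 0.5327 m. Q_B = (1/0.026)·1.809·0.5327^(2/3)·√0.00058 = 1.101 m³/s.
The larger discharge is 1.993 m³/s and the smaller is 1.101 m³/s; the ratio is 1.81.

1.81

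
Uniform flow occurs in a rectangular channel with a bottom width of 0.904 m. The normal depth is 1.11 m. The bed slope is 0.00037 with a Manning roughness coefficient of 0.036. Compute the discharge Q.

Flow area A = b·y = 0.904 × 1.11 = 1.003 m². Wetted perimeter P = b + 2y = 0.904 + 2×1.11 = 3.124 m.
Hydraulic radius R = A/P = 1.003/3.124 = 0.3212 m.
Manning's equation: Q = (1/n) A R^(2/3) S^(1/2) = (1/0.036) × 1.003 × 0.3212^(2/3) × 0.00037^(1/2) = 0.251 m³/s.

Q = 0.251 m³/s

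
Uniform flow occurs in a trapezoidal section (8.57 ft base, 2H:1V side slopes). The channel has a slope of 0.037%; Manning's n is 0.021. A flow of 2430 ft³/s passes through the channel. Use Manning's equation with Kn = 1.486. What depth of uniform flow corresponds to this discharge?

y_n = 13.6 ft

Manning's equation rearranged: A R^(2/3) = nQ / (1.486·√S) = 0.021 × 2430 / (1.486 × √0.00037) = 1785.
Try y = 15.6 ft: A R^(2/3) = 2465 — over.
Try y = 11.3 ft: A R^(2/3) = 1158 — short.
Try y = 13.6 ft: A R^(2/3) = 1782 — close enough.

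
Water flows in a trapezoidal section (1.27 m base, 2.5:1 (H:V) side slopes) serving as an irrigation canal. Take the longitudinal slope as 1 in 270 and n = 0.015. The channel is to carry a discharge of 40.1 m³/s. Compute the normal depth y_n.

y_n = 1.79 m

Manning's equation rearranged: A R^(2/3) = nQ / (1·√S) = 0.015 × 40.1 / (√0.003704) = 9.884.
Try y = 2.11 m: A R^(2/3) = 14.66 — over.
Try y = 1.53 m: A R^(2/3) = 6.828 — short.
Try y = 1.79 m: A R^(2/3) = 9.886 — ≈ 9.884.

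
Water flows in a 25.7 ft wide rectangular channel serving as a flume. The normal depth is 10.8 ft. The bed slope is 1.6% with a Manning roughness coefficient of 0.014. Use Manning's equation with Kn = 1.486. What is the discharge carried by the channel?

Q = 12100 ft³/s

Flow area A = b·y = 25.7 × 10.8 = 277.6 ft². Wetted perimeter P = b + 2y = 25.7 + 2×10.8 = 47.3 ft.
Hydraulic radius R = A/P = 277.6/47.3 = 5.868 ft.
Manning's equation: Q = (1.486/n) A R^(2/3) S^(1/2) = (1.486/0.014) × 277.6 × 5.868^(2/3) × 0.016^(1/2) = 12100 ft³/s.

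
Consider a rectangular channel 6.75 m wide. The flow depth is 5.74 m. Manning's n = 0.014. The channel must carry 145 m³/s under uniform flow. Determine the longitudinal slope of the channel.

Flow area A = b·y = 6.75 × 5.74 = 38.75 m². Wetted perimeter P = b + 2y = 6.75 + 2×5.74 = 18.23 m.
Hydraulic radius R = A/P = 38.75/18.23 = 2.125 m.
From Manning's equation, S = [nQ / (1 A R^(2/3))]² = [0.014 × 145 / (1 × 38.75 × 2.125^(2/3))]² = 0.001.

S = 0.001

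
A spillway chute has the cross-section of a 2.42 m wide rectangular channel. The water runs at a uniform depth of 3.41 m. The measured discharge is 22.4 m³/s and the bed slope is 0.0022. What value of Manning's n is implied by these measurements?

Flow area A = b·y = 2.42 × 3.41 = 8.252 m². Wetted perimeter P = b + 2y = 2.42 + 2×3.41 = 9.24 m.
Hydraulic radius R = A/P = 8.252/9.24 = 0.8931 m.
Rearranging Manning's equation: n = (1/Q) A R^(2/3) S^(1/2) = (1/22.4) × 8.252 × 0.8931^(2/3) × √0.0022 = 0.016.

n = 0.016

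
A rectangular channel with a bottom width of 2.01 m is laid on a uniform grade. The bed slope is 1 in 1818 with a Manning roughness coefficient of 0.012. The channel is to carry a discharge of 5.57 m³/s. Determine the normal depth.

y_n = 1.88 m

Manning's equation rearranged: A R^(2/3) = nQ / (1·√S) = 0.012 × 5.57 / (√0.0005501) = 2.85.
Trying y = 1.37 m: A R^(2/3) = 1.915 — too small.
Trying y = 2.31 m: A R^(2/3) = 3.662 — too large.
Trying y = 1.88 m: A R^(2/3) = 2.85 — close enough.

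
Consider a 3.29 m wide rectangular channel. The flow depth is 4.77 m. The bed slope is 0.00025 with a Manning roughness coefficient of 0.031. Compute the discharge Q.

Q = 9.15 m³/s

Flow area A = b·y = 3.29 × 4.77 = 15.69 m². Wetted perimeter P = b + 2y = 3.29 + 2×4.77 = 12.83 m.
Hydraulic radius R = A/P = 15.69/12.83 = 1.223 m.
Manning's equation: Q = (1/n) A R^(2/3) S^(1/2) = (1/0.031) × 15.69 × 1.223^(2/3) × 0.00025^(1/2) = 9.15 m³/s.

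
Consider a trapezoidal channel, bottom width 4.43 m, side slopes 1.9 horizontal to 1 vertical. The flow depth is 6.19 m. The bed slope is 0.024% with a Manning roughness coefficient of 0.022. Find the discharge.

With bottom width b = 4.43 m and side slope z = 1.9: A = (b + zy)y = (4.43 + 1.9×6.19)×6.19 = 100.2 m²; P = b + 2y√(1+z²) = 4.43 + 2×6.19×2.147 = 31.01 m.
Hydraulic radius R = A/P = 100.2/31.01 = 3.232 m.
Manning's equation: Q = (1/n) A R^(2/3) S^(1/2) = (1/0.022) × 100.2 × 3.232^(2/3) × 0.00024^(1/2) = 154 m³/s.

Q = 154 m³/s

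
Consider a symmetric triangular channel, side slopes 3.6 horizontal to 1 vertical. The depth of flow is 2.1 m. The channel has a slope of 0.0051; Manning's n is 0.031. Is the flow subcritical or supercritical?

For a triangular section with side slope z = 3.6: A = zy² = 3.6×2.1² = 15.88 m²; P = 2y√(1+z²) = 2×2.1×3.736 = 15.69 m.
Hydraulic radius R = A/P = 15.88/15.69 = 1.012 m.
V = (1/n) R^(2/3) √S = (1/0.031) × 1.012^(2/3) × √0.0051 = 2.322 m/s. Hydraulic depth D_h = A/T = 15.88/15.12 = 1.05 m.
Froude number Fr = V/√(g·D_h) = 2.322/√(9.81×1.05) = 0.723, which is less than 1, so the flow is subcritical.

subcritical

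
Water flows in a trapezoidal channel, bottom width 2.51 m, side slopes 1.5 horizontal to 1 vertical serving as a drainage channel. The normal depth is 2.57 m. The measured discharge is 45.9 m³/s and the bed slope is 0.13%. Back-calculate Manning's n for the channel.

With bottom width b = 2.51 m and side slope z = 1.5: A = (b + zy)y = (2.51 + 1.5×2.57)×2.57 = 16.36 m²; P = b + 2y√(1+z²) = 2.51 + 2×2.57×1.803 = 11.78 m.
Hydraulic radius R = A/P = 16.36/11.78 = 1.389 m.
Rearranging Manning's equation: n = (1/Q) A R^(2/3) S^(1/2) = (1/45.9) × 16.36 × 1.389^(2/3) × √0.0013 = 0.016.

n = 0.016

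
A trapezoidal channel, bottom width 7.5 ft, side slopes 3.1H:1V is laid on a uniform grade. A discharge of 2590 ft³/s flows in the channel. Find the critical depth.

y_c = 7.35 ft

At critical depth, Q² T / (g A³) = 1, i.e. A³/T = Q²/g = 2590²/32.2 = 208300.
Try y = 6.49 ft: A³/T = 120600 — low.
Try y = 7.35 ft: A³/T = 207800 — matches.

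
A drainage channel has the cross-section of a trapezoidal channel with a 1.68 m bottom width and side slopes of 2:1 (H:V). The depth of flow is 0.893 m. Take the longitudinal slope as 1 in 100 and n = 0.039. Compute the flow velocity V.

With bottom width b = 1.68 m and side slope z = 2: A = (b + zy)y = (1.68 + 2×0.893)×0.893 = 3.095 m²; P = b + 2y√(1+z²) = 1.68 + 2×0.893×2.236 = 5.674 m.
Hydraulic radius R = A/P = 3.095/5.674 = 0.5455 m.
From Manning's equation, V = (1/n) R^(2/3) S^(1/2) = (1/0.039) × 0.5455^(2/3) × 0.01^(1/2) = 1.71 m/s.

V = 1.71 m/s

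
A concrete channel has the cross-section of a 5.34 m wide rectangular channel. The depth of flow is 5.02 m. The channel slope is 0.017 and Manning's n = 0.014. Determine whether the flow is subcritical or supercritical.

supercritical

Flow area A = b·y = 5.34 × 5.02 = 26.81 m². Wetted perimeter P = b + 2y = 5.34 + 2×5.02 = 15.38 m.
Hydraulic radius R = A/P = 26.81/15.38 = 1.743 m.
V = (1/n) R^(2/3) √S = (1/0.014) × 1.743^(2/3) × √0.017 = 13.49 m/s. Hydraulic depth D_h = A/T = 26.81/5.34 = 5.02 m.
Froude number Fr = V/√(g·D_h) = 13.49/√(9.81×5.02) = 1.92, which is greater than 1, so the flow is supercritical.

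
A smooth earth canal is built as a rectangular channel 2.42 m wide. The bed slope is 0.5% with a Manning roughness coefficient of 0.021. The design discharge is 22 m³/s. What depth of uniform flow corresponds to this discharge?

Manning's equation rearranged: A R^(2/3) = nQ / (1·√S) = 0.021 × 22 / (√0.005) = 6.534.
Try y = 2.5 m: A R^(2/3) = 5.28 — short.
Try y = 2.98 m: A R^(2/3) = 6.525 — close enough.

y_n = 2.98 m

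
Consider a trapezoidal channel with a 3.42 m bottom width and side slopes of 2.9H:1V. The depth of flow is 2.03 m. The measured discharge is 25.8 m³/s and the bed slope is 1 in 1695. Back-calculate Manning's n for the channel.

With bottom width b = 3.42 m and side slope z = 2.9: A = (b + zy)y = (3.42 + 2.9×2.03)×2.03 = 18.89 m²; P = b + 2y√(1+z²) = 3.42 + 2×2.03×3.068 = 15.87 m.
Hydraulic radius R = A/P = 18.89/15.87 = 1.19 m.
Rearranging Manning's equation: n = (1/Q) A R^(2/3) S^(1/2) = (1/25.8) × 18.89 × 1.19^(2/3) × √0.00059 = 0.02.

n = 0.02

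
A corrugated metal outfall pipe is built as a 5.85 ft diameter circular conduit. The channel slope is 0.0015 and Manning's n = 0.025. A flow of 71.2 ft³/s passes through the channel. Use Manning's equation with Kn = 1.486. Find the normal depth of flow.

Manning's equation rearranged: A R^(2/3) = nQ / (1.486·√S) = 0.025 × 71.2 / (1.486 × √0.0015) = 30.93.
At y = 5.21 ft: A R^(2/3) = 36.74 — too large.
At y = 3.79 ft: A R^(2/3) = 26.07 — too small.
At y = 4.31 ft: A R^(2/3) = 30.92 — close enough.

y_n = 4.31 ft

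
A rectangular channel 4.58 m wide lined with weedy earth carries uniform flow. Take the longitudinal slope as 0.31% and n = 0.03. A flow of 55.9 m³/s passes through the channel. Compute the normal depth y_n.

Manning's equation rearranged: A R^(2/3) = nQ / (1·√S) = 0.03 × 55.9 / (√0.0031) = 30.12.
Try y = 4.31 m: A R^(2/3) = 25.81 — low.
Try y = 5.36 m: A R^(2/3) = 33.65 — high.
Try y = 4.89 m: A R^(2/3) = 30.12 — ≈ 30.12.

y_n = 4.89 m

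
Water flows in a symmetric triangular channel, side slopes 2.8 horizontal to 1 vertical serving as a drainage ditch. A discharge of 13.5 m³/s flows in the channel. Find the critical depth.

y_c = 1.37 m

At critical depth, Q² T / (g A³) = 1, i.e. A³/T = Q²/g = 13.5²/9.81 = 18.58.
At y = 1.2 m: A³/T = 9.754 — short.
At y = 1.58 m: A³/T = 38.6 — over.
At y = 1.37 m: A³/T = 18.92 — ≈ 18.58.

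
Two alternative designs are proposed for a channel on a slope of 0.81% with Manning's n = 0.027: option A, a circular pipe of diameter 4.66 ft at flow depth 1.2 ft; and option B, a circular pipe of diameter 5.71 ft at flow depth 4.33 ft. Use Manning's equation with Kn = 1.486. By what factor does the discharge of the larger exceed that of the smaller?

Channel A: For a circular section of diameter D = 4.66 ft at depth y = 1.2 ft, the central angle is θ = 2 arccos(1 − 2y/D) = 2.129 rad. Then A = (D²/8)(θ − sin θ) = 3.476 ft² and P = Dθ/2 = 4.96 ft. Hydraulic radius R = A/P = 3.476/4.96 = 0.7008 ft. Q_A = (1.486/0.027)·3.476·0.7008^(2/3)·√0.0081 = 13.59 ft³/s.
Channel B: For a circular section of diameter D = 5.71 ft at depth y = 4.33 ft, the central angle is θ = 2 arccos(1 − 2y/D) = 4.227 rad. Then A = (D²/8)(θ − sin θ) = 20.83 ft² and P = Dθ/2 = 12.07 ft. Hydraulic radius R = A/P = 20.83/12.07 = 1.726 ft. Q_B = (1.486/0.027)·20.83·1.726^(2/3)·√0.0081 = 148.5 ft³/s.
The larger discharge is 148.5 ft³/s and the smaller is 13.59 ft³/s; the ratio is 10.9.

10.9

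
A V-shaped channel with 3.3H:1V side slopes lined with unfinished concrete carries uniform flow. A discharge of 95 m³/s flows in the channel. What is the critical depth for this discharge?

y_c = 2.79 m

At critical depth, Q² T / (g A³) = 1, i.e. A³/T = Q²/g = 95²/9.81 = 920.
Try y = 3.43 m: A³/T = 2585 — over.
Try y = 2.13 m: A³/T = 238.7 — short.
Try y = 2.79 m: A³/T = 920.5 — matches.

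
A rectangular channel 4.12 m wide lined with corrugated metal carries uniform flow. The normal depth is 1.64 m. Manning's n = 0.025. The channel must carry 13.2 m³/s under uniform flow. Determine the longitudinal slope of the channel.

Flow area A = b·y = 4.12 × 1.64 = 6.757 m². Wetted perimeter P = b + 2y = 4.12 + 2×1.64 = 7.4 m.
Hydraulic radius R = A/P = 6.757/7.4 = 0.9131 m.
From Manning's equation, S = [nQ / (1 A R^(2/3))]² = [0.025 × 13.2 / (1 × 6.757 × 0.9131^(2/3))]² = 0.00269.

S = 0.00269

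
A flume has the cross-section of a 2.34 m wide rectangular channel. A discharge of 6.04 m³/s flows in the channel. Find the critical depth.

y_c = 0.879 m

For a rectangular channel, critical depth y_c = (q²/g)^(1/3) where q = Q/b = 6.04/2.34 = 2.581 m²/s.
So y_c = (2.581²/9.81)^(1/3) = 0.879 m.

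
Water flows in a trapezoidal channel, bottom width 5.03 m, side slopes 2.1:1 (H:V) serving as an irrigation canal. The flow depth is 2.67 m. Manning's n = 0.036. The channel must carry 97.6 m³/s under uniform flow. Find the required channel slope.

S = 0.00799

With bottom width b = 5.03 m and side slope z = 2.1: A = (b + zy)y = (5.03 + 2.1×2.67)×2.67 = 28.4 m²; P = b + 2y√(1+z²) = 5.03 + 2×2.67×2.326 = 17.45 m.
Hydraulic radius R = A/P = 28.4/17.45 = 1.628 m.
From Manning's equation, S = [nQ / (1 A R^(2/3))]² = [0.036 × 97.6 / (1 × 28.4 × 1.628^(2/3))]² = 0.00799.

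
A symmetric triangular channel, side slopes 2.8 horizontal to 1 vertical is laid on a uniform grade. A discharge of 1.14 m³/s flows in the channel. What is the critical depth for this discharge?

At critical depth, Q² T / (g A³) = 1, i.e. A³/T = Q²/g = 1.14²/9.81 = 0.1325.
Trying y = 0.603 m: A³/T = 0.3125 — too large.
Trying y = 0.381 m: A³/T = 0.03147 — too small.
Trying y = 0.508 m: A³/T = 0.1326 — matches.

y_c = 0.508 m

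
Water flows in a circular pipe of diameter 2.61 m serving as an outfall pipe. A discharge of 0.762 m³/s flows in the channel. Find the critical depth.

At critical depth, Q² T / (g A³) = 1, i.e. A³/T = Q²/g = 0.762²/9.81 = 0.05919.
Try y = 0.262 m: A³/T = 0.014 — too small.
Try y = 0.467 m: A³/T = 0.1368 — too large.
Try y = 0.377 m: A³/T = 0.05893 — matches.

y_c = 0.377 m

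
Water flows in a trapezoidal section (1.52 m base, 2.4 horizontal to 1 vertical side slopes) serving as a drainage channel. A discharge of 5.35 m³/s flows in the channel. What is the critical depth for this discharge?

y_c = 0.744 m

At critical depth, Q² T / (g A³) = 1, i.e. A³/T = Q²/g = 5.35²/9.81 = 2.918.
Trying y = 0.865 m: A³/T = 5.306 — high.
Trying y = 0.516 m: A³/T = 0.7215 — low.
Trying y = 0.744 m: A³/T = 2.922 — matches.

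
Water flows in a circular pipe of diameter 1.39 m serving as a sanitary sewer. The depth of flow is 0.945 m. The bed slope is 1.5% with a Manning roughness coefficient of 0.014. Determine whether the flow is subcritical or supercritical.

supercritical

For a circular section of diameter D = 1.39 m at depth y = 0.945 m, the central angle is θ = 2 arccos(1 − 2y/D) = 3.878 rad. Then A = (D²/8)(θ − sin θ) = 1.099 m² and P = Dθ/2 = 2.695 m.
Hydraulic radius R = A/P = 1.099/2.695 = 0.4077 m.
V = (1/n) R^(2/3) √S = (1/0.014) × 0.4077^(2/3) × √0.015 = 4.81 m/s. Hydraulic depth D_h = A/T = 1.099/1.297 = 0.847 m.
Froude number Fr = V/√(g·D_h) = 4.81/√(9.81×0.847) = 1.67, which is greater than 1, so the flow is supercritical.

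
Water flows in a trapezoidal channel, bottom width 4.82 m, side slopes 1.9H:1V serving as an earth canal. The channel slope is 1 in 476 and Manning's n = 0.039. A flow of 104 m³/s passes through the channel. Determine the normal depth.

y_n = 4.06 m

Manning's equation rearranged: A R^(2/3) = nQ / (1·√S) = 0.039 × 104 / (√0.002101) = 88.49.
Try y = 4.52 m: A R^(2/3) = 111.7 — high.
Try y = 4.06 m: A R^(2/3) = 88.32 — matches.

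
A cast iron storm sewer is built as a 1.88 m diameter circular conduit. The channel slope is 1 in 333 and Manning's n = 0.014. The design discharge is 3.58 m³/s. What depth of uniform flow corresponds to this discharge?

y_n = 0.99 m

Manning's equation rearranged: A R^(2/3) = nQ / (1·√S) = 0.014 × 3.58 / (√0.003003) = 0.9146.
Try y = 0.88 m: A R^(2/3) = 0.749 — short.
Try y = 1.12 m: A R^(2/3) = 1.115 — over.
Try y = 0.99 m: A R^(2/3) = 0.9152 — matches.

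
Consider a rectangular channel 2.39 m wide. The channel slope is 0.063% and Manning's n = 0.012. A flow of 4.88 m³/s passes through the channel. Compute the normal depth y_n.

y_n = 1.33 m

Manning's equation rearranged: A R^(2/3) = nQ / (1·√S) = 0.012 × 4.88 / (√0.00063) = 2.333.
Trying y = 1.05 m: A R^(2/3) = 1.703 — low.
Trying y = 1.33 m: A R^(2/3) = 2.335 — close enough.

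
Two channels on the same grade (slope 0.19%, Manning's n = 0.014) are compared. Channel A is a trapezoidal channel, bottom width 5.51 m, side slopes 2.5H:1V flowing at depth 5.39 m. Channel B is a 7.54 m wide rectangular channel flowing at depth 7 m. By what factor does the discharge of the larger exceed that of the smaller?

Channel A: With bottom width b = 5.51 m and side slope z = 2.5: A = (b + zy)y = (5.51 + 2.5×5.39)×5.39 = 102.3 m²; P = b + 2y√(1+z²) = 5.51 + 2×5.39×2.693 = 34.54 m. Hydraulic radius R = A/P = 102.3/34.54 = 2.963 m. Q_A = (1/0.014)·102.3·2.963^(2/3)·√0.0019 = 657.3 m³/s.
Channel B: Flow area A = b·y = 7.54 × 7 = 52.78 m². Wetted perimeter P = b + 2y = 7.54 + 2×7 = 21.54 m. Hydraulic radius R = A/P = 52.78/21.54 = 2.45 m. Q_B = (1/0.014)·52.78·2.45^(2/3)·√0.0019 = 298.7 m³/s.
The larger discharge is 657.3 m³/s and the smaller is 298.7 m³/s; the ratio is 2.2.

2.2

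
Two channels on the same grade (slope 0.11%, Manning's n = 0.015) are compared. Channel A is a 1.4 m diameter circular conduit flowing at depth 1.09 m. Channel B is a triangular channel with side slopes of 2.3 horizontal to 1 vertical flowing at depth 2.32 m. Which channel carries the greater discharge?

channel B

Channel A: For a circular section of diameter D = 1.4 m at depth y = 1.09 m, the central angle is θ = 2 arccos(1 − 2y/D) = 4.323 rad. Then A = (D²/8)(θ − sin θ) = 1.286 m² and P = Dθ/2 = 3.026 m. Hydraulic radius R = A/P = 1.286/3.026 = 0.4249 m. Q_A = (1/0.015)·1.286·0.4249^(2/3)·√0.0011 = 1.607 m³/s.
Channel B: For a triangular section with side slope z = 2.3: A = zy² = 2.3×2.32² = 12.38 m²; P = 2y√(1+z²) = 2×2.32×2.508 = 11.64 m. Hydraulic radius R = A/P = 12.38/11.64 = 1.064 m. Q_B = (1/0.015)·12.38·1.064^(2/3)·√0.0011 = 28.52 m³/s.
Q_A = 1.607 m³/s vs Q_B = 28.52 m³/s, so channel B carries more.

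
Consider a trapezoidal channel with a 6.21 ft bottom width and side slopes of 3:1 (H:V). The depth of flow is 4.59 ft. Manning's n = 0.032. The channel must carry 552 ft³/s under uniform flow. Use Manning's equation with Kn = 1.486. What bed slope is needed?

S = 0.00469

With bottom width b = 6.21 ft and side slope z = 3: A = (b + zy)y = (6.21 + 3×4.59)×4.59 = 91.71 ft²; P = b + 2y√(1+z²) = 6.21 + 2×4.59×3.162 = 35.24 ft.
Hydraulic radius R = A/P = 91.71/35.24 = 2.602 ft.
From Manning's equation, S = [nQ / (1.486 A R^(2/3))]² = [0.032 × 552 / (1.486 × 91.71 × 2.602^(2/3))]² = 0.00469.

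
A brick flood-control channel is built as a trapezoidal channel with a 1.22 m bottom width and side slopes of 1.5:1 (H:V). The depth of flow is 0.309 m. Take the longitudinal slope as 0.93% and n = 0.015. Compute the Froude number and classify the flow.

supercritical

With bottom width b = 1.22 m and side slope z = 1.5: A = (b + zy)y = (1.22 + 1.5×0.309)×0.309 = 0.5202 m²; P = b + 2y√(1+z²) = 1.22 + 2×0.309×1.803 = 2.334 m.
Hydraulic radius R = A/P = 0.5202/2.334 = 0.2229 m.
V = (1/n) R^(2/3) √S = (1/0.015) × 0.2229^(2/3) × √0.0093 = 2.363 m/s. Hydraulic depth D_h = A/T = 0.5202/2.147 = 0.2423 m.
Froude number Fr = V/√(g·D_h) = 2.363/√(9.81×0.2423) = 1.53, which is greater than 1, so the flow is supercritical.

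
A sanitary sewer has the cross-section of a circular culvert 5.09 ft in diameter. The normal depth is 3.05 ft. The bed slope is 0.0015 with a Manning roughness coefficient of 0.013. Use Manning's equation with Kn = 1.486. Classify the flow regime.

For a circular section of diameter D = 5.09 ft at depth y = 3.05 ft, the central angle is θ = 2 arccos(1 − 2y/D) = 3.541 rad. Then A = (D²/8)(θ − sin θ) = 12.73 ft² and P = Dθ/2 = 9.012 ft.
Hydraulic radius R = A/P = 12.73/9.012 = 1.412 ft.
V = (1.486/n) R^(2/3) √S = (1.486/0.013) × 1.412^(2/3) × √0.0015 = 5.573 ft/s. Hydraulic depth D_h = A/T = 12.73/4.989 = 2.551 ft.
Froude number Fr = V/√(g·D_h) = 5.573/√(32.2×2.551) = 0.615, which is less than 1, so the flow is subcritical.

subcritical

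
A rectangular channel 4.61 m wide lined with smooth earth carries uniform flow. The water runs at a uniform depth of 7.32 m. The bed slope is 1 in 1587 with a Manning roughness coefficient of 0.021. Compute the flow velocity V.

V = 1.74 m/s

Flow area A = b·y = 4.61 × 7.32 = 33.75 m². Wetted perimeter P = b + 2y = 4.61 + 2×7.32 = 19.25 m.
Hydraulic radius R = A/P = 33.75/19.25 = 1.753 m.
From Manning's equation, V = (1/n) R^(2/3) S^(1/2) = (1/0.021) × 1.753^(2/3) × 0.0006301^(1/2) = 1.74 m/s.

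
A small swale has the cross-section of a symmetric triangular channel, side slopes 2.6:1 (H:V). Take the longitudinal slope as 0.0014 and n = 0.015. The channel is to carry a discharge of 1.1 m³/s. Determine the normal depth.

y_n = 0.622 m

Manning's equation rearranged: A R^(2/3) = nQ / (1·√S) = 0.015 × 1.1 / (√0.0014) = 0.441.
Try y = 0.71 m: A R^(2/3) = 0.6276 — over.
Try y = 0.496 m: A R^(2/3) = 0.2411 — short.
Try y = 0.622 m: A R^(2/3) = 0.441 — matches.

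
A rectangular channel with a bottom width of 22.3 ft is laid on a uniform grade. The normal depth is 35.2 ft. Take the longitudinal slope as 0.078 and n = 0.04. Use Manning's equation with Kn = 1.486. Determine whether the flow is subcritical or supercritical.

supercritical

Flow area A = b·y = 22.3 × 35.2 = 785 ft². Wetted perimeter P = b + 2y = 22.3 + 2×35.2 = 92.7 ft.
Hydraulic radius R = A/P = 785/92.7 = 8.468 ft.
V = (1.486/n) R^(2/3) √S = (1.486/0.04) × 8.468^(2/3) × √0.078 = 43.1 ft/s. Hydraulic depth D_h = A/T = 785/22.3 = 35.2 ft.
Froude number Fr = V/√(g·D_h) = 43.1/√(32.2×35.2) = 1.28, which is greater than 1, so the flow is supercritical.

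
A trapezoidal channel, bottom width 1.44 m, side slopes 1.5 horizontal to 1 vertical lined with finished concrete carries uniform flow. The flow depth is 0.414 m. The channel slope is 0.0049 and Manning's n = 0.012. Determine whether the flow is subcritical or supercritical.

supercritical

With bottom width b = 1.44 m and side slope z = 1.5: A = (b + zy)y = (1.44 + 1.5×0.414)×0.414 = 0.8533 m²; P = b + 2y√(1+z²) = 1.44 + 2×0.414×1.803 = 2.933 m.
Hydraulic radius R = A/P = 0.8533/2.933 = 0.2909 m.
V = (1/n) R^(2/3) √S = (1/0.012) × 0.2909^(2/3) × √0.0049 = 2.561 m/s. Hydraulic depth D_h = A/T = 0.8533/2.682 = 0.3181 m.
Froude number Fr = V/√(g·D_h) = 2.561/√(9.81×0.3181) = 1.45, which is greater than 1, so the flow is supercritical.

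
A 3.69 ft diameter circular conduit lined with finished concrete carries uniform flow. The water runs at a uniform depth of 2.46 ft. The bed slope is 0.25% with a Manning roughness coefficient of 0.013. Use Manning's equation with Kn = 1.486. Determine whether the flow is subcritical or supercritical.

For a circular section of diameter D = 3.69 ft at depth y = 2.46 ft, the central angle is θ = 2 arccos(1 − 2y/D) = 3.821 rad. Then A = (D²/8)(θ − sin θ) = 7.574 ft² and P = Dθ/2 = 7.05 ft.
Hydraulic radius R = A/P = 7.574/7.05 = 1.074 ft.
V = (1.486/n) R^(2/3) √S = (1.486/0.013) × 1.074^(2/3) × √0.0025 = 5.995 ft/s. Hydraulic depth D_h = A/T = 7.574/3.479 = 2.177 ft.
Froude number Fr = V/√(g·D_h) = 5.995/√(32.2×2.177) = 0.716, which is less than 1, so the flow is subcritical.

subcritical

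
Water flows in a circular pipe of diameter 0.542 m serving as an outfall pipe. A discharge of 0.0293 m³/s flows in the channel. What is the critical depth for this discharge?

At critical depth, Q² T / (g A³) = 1, i.e. A³/T = Q²/g = 0.0293²/9.81 = 0.00008751.
At y = 0.128 m: A³/T = 0.0001566 — too large.
At y = 0.0949 m: A³/T = 0.00004852 — too small.
At y = 0.11 m: A³/T = 0.00008658 — matches.

y_c = 0.11 m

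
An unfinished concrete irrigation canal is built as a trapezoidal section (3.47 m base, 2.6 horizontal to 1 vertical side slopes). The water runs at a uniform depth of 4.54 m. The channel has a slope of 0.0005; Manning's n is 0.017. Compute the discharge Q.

With bottom width b = 3.47 m and side slope z = 2.6: A = (b + zy)y = (3.47 + 2.6×4.54)×4.54 = 69.34 m²; P = b + 2y√(1+z²) = 3.47 + 2×4.54×2.786 = 28.76 m.
Hydraulic radius R = A/P = 69.34/28.76 = 2.411 m.
Manning's equation: Q = (1/n) A R^(2/3) S^(1/2) = (1/0.017) × 69.34 × 2.411^(2/3) × 0.0005^(1/2) = 164 m³/s.

Q = 164 m³/s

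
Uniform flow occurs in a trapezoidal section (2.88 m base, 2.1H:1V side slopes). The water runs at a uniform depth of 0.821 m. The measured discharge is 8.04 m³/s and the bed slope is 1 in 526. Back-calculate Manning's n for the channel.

n = 0.014

With bottom width b = 2.88 m and side slope z = 2.1: A = (b + zy)y = (2.88 + 2.1×0.821)×0.821 = 3.78 m²; P = b + 2y√(1+z²) = 2.88 + 2×0.821×2.326 = 6.699 m.
Hydraulic radius R = A/P = 3.78/6.699 = 0.5642 m.
Rearranging Manning's equation: n = (1/Q) A R^(2/3) S^(1/2) = (1/8.04) × 3.78 × 0.5642^(2/3) × √0.001901 = 0.014.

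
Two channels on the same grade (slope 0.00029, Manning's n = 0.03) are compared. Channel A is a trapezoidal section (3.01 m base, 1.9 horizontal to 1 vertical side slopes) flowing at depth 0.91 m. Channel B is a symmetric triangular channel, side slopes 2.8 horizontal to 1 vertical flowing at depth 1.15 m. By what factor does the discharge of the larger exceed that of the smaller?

1.28

Channel A: With bottom width b = 3.01 m and side slope z = 1.9: A = (b + zy)y = (3.01 + 1.9×0.91)×0.91 = 4.312 m²; P = b + 2y√(1+z²) = 3.01 + 2×0.91×2.147 = 6.918 m. Hydraulic radius R = A/P = 4.312/6.918 = 0.6234 m. Q_A = (1/0.03)·4.312·0.6234^(2/3)·√0.00029 = 1.786 m³/s.
Channel B: For a triangular section with side slope z = 2.8: A = zy² = 2.8×1.15² = 3.703 m²; P = 2y√(1+z²) = 2×1.15×2.973 = 6.838 m. Hydraulic radius R = A/P = 3.703/6.838 = 0.5415 m. Q_B = (1/0.03)·3.703·0.5415^(2/3)·√0.00029 = 1.396 m³/s.
The larger discharge is 1.786 m³/s and the smaller is 1.396 m³/s; the ratio is 1.28.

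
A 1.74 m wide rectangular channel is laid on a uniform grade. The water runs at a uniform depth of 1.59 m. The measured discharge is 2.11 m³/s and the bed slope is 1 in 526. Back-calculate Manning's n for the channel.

n = 0.0389

Flow area A = b·y = 1.74 × 1.59 = 2.767 m². Wetted perimeter P = b + 2y = 1.74 + 2×1.59 = 4.92 m.
Hydraulic radius R = A/P = 2.767/4.92 = 0.5623 m.
Rearranging Manning's equation: n = (1/Q) A R^(2/3) S^(1/2) = (1/2.11) × 2.767 × 0.5623^(2/3) × √0.001901 = 0.0389.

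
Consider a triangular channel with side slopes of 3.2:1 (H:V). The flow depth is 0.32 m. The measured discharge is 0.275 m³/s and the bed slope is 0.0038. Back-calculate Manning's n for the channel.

n = 0.021

For a triangular section with side slope z = 3.2: A = zy² = 3.2×0.32² = 0.3277 m²; P = 2y√(1+z²) = 2×0.32×3.353 = 2.146 m.
Hydraulic radius R = A/P = 0.3277/2.146 = 0.1527 m.
Rearranging Manning's equation: n = (1/Q) A R^(2/3) S^(1/2) = (1/0.275) × 0.3277 × 0.1527^(2/3) × √0.0038 = 0.021.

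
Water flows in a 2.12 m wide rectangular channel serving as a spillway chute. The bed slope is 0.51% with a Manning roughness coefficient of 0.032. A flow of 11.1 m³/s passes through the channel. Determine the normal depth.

Manning's equation rearranged: A R^(2/3) = nQ / (1·√S) = 0.032 × 11.1 / (√0.0051) = 4.974.
At y = 3.31 m: A R^(2/3) = 6.062 — over.
At y = 2.31 m: A R^(2/3) = 3.958 — short.
At y = 2.8 m: A R^(2/3) = 4.982 — ≈ 4.974.

y_n = 2.8 m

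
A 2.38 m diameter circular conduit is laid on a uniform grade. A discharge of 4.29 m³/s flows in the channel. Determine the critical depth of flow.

y_c = 0.94 m

At critical depth, Q² T / (g A³) = 1, i.e. A³/T = Q²/g = 4.29²/9.81 = 1.876.
Trying y = 0.712 m: A³/T = 0.6414 — too small.
Trying y = 1.15 m: A³/T = 4.058 — too large.
Trying y = 0.94 m: A³/T = 1.874 — ≈ 1.876.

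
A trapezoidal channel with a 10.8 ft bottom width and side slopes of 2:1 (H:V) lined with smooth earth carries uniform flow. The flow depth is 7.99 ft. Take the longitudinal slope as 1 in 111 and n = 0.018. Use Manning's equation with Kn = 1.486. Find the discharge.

With bottom width b = 10.8 ft and side slope z = 2: A = (b + zy)y = (10.8 + 2×7.99)×7.99 = 214 ft²; P = b + 2y√(1+z²) = 10.8 + 2×7.99×2.236 = 46.53 ft.
Hydraulic radius R = A/P = 214/46.53 = 4.598 ft.
Manning's equation: Q = (1.486/n) A R^(2/3) S^(1/2) = (1.486/0.018) × 214 × 4.598^(2/3) × 0.009009^(1/2) = 4640 ft³/s.

Q = 4640 ft³/s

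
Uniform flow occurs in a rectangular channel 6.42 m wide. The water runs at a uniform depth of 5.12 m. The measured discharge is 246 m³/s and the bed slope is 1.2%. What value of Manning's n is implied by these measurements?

n = 0.023

Flow area A = b·y = 6.42 × 5.12 = 32.87 m². Wetted perimeter P = b + 2y = 6.42 + 2×5.12 = 16.66 m.
Hydraulic radius R = A/P = 32.87/16.66 = 1.973 m.
Rearranging Manning's equation: n = (1/Q) A R^(2/3) S^(1/2) = (1/246) × 32.87 × 1.973^(2/3) × √0.012 = 0.023.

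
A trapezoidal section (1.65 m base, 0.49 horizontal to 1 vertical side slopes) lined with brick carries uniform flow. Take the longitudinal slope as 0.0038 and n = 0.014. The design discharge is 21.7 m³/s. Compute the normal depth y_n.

Manning's equation rearranged: A R^(2/3) = nQ / (1·√S) = 0.014 × 21.7 / (√0.0038) = 4.928.
Trying y = 2.6 m: A R^(2/3) = 7.712 — over.
Trying y = 1.71 m: A R^(2/3) = 3.603 — short.
Trying y = 2.04 m: A R^(2/3) = 4.936 — ≈ 4.928.

y_n = 2.04 m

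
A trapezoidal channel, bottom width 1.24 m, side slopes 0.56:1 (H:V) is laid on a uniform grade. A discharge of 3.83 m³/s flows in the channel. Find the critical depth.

At critical depth, Q² T / (g A³) = 1, i.e. A³/T = Q²/g = 3.83²/9.81 = 1.495.
At y = 1.09 m: A³/T = 3.334 — too large.
At y = 0.739 m: A³/T = 0.8829 — too small.
At y = 0.864 m: A³/T = 1.497 — matches.

y_c = 0.864 m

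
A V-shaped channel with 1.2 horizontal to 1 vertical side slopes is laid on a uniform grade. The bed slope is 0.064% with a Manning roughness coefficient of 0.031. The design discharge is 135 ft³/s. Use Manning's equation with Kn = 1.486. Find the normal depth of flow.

y_n = 6.94 ft

Manning's equation rearranged: A R^(2/3) = nQ / (1.486·√S) = 0.031 × 135 / (1.486 × √0.00064) = 111.3.
Trying y = 8.2 ft: A R^(2/3) = 173.4 — over.
Trying y = 5.9 ft: A R^(2/3) = 72.07 — short.
Trying y = 6.94 ft: A R^(2/3) = 111.1 — ≈ 111.3.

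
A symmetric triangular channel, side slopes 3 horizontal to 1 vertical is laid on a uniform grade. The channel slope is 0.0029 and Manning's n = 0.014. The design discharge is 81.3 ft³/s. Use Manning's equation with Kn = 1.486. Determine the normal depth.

y_n = 2.16 ft

Manning's equation rearranged: A R^(2/3) = nQ / (1.486·√S) = 0.014 × 81.3 / (1.486 × √0.0029) = 14.22.
Trying y = 2.67 ft: A R^(2/3) = 25.03 — too large.
Trying y = 2.16 ft: A R^(2/3) = 14.23 — close enough.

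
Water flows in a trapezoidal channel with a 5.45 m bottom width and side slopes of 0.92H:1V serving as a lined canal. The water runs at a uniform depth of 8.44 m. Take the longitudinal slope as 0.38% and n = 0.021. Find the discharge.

With bottom width b = 5.45 m and side slope z = 0.92: A = (b + zy)y = (5.45 + 0.92×8.44)×8.44 = 111.5 m²; P = b + 2y√(1+z²) = 5.45 + 2×8.44×1.359 = 28.39 m.
Hydraulic radius R = A/P = 111.5/28.39 = 3.929 m.
Manning's equation: Q = (1/n) A R^(2/3) S^(1/2) = (1/0.021) × 111.5 × 3.929^(2/3) × 0.0038^(1/2) = 815 m³/s.

Q = 815 m³/s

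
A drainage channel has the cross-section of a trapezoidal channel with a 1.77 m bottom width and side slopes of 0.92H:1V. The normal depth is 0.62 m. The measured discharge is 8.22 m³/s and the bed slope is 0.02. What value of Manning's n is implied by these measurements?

With bottom width b = 1.77 m and side slope z = 0.92: A = (b + zy)y = (1.77 + 0.92×0.62)×0.62 = 1.451 m²; P = b + 2y√(1+z²) = 1.77 + 2×0.62×1.359 = 3.455 m.
Hydraulic radius R = A/P = 1.451/3.455 = 0.42 m.
Rearranging Manning's equation: n = (1/Q) A R^(2/3) S^(1/2) = (1/8.22) × 1.451 × 0.42^(2/3) × √0.02 = 0.014.

n = 0.014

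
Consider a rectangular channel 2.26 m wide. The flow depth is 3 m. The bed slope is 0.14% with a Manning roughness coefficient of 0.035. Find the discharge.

Flow area A = b·y = 2.26 × 3 = 6.78 m². Wetted perimeter P = b + 2y = 2.26 + 2×3 = 8.26 m.
Hydraulic radius R = A/P = 6.78/8.26 = 0.8208 m.
Manning's equation: Q = (1/n) A R^(2/3) S^(1/2) = (1/0.035) × 6.78 × 0.8208^(2/3) × 0.0014^(1/2) = 6.35 m³/s.

Q = 6.35 m³/s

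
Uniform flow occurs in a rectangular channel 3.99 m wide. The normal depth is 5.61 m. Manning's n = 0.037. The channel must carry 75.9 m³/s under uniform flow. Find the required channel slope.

Flow area A = b·y = 3.99 × 5.61 = 22.38 m². Wetted perimeter P = b + 2y = 3.99 + 2×5.61 = 15.21 m.
Hydraulic radius R = A/P = 22.38/15.21 = 1.472 m.
From Manning's equation, S = [nQ / (1 A R^(2/3))]² = [0.037 × 75.9 / (1 × 22.38 × 1.472^(2/3))]² = 0.0094.

S = 0.0094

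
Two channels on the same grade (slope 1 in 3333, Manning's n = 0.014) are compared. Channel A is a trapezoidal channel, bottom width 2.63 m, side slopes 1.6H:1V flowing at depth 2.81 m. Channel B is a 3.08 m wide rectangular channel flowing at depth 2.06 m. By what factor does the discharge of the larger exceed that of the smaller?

4.53

Channel A: With bottom width b = 2.63 m and side slope z = 1.6: A = (b + zy)y = (2.63 + 1.6×2.81)×2.81 = 20.02 m²; P = b + 2y√(1+z²) = 2.63 + 2×2.81×1.887 = 13.23 m. Hydraulic radius R = A/P = 20.02/13.23 = 1.513 m. Q_A = (1/0.014)·20.02·1.513^(2/3)·√0.0003 = 32.65 m³/s.
Channel B: Flow area A = b·y = 3.08 × 2.06 = 6.345 m². Wetted perimeter P = b + 2y = 3.08 + 2×2.06 = 7.2 m. Hydraulic radius R = A/P = 6.345/7.2 = 0.8812 m. Q_B = (1/0.014)·6.345·0.8812^(2/3)·√0.0003 = 7.215 m³/s.
The larger discharge is 32.65 m³/s and the smaller is 7.215 m³/s; the ratio is 4.53.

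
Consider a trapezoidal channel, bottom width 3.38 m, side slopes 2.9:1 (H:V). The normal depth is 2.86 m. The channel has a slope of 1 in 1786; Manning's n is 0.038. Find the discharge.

With bottom width b = 3.38 m and side slope z = 2.9: A = (b + zy)y = (3.38 + 2.9×2.86)×2.86 = 33.39 m²; P = b + 2y√(1+z²) = 3.38 + 2×2.86×3.068 = 20.93 m.
Hydraulic radius R = A/P = 33.39/20.93 = 1.595 m.
Manning's equation: Q = (1/n) A R^(2/3) S^(1/2) = (1/0.038) × 33.39 × 1.595^(2/3) × 0.0005599^(1/2) = 28.4 m³/s.

Q = 28.4 m³/s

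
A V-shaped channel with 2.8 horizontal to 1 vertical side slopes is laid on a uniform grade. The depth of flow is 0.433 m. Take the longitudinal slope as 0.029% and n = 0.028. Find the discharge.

For a triangular section with side slope z = 2.8: A = zy² = 2.8×0.433² = 0.525 m²; P = 2y√(1+z²) = 2×0.433×2.973 = 2.575 m.
Hydraulic radius R = A/P = 0.525/2.575 = 0.2039 m.
Manning's equation: Q = (1/n) A R^(2/3) S^(1/2) = (1/0.028) × 0.525 × 0.2039^(2/3) × 0.00029^(1/2) = 0.111 m³/s.

Q = 0.111 m³/s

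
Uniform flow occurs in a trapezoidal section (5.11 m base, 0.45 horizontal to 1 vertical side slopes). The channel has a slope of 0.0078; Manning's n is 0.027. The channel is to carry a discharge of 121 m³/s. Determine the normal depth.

y_n = 3.62 m

Manning's equation rearranged: A R^(2/3) = nQ / (1·√S) = 0.027 × 121 / (√0.0078) = 36.99.
Try y = 2.74 m: A R^(2/3) = 23.41 — too small.
Try y = 4.4 m: A R^(2/3) = 51.38 — too large.
Try y = 3.62 m: A R^(2/3) = 37.02 — matches.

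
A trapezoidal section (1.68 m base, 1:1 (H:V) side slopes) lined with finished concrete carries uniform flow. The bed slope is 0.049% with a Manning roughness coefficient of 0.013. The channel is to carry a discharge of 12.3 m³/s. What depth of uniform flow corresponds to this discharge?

Manning's equation rearranged: A R^(2/3) = nQ / (1·√S) = 0.013 × 12.3 / (√0.00049) = 7.224.
Try y = 2.5 m: A R^(2/3) = 11.76 — over.
Try y = 1.46 m: A R^(2/3) = 3.915 — short.
Try y = 1.98 m: A R^(2/3) = 7.225 — ≈ 7.224.

y_n = 1.98 m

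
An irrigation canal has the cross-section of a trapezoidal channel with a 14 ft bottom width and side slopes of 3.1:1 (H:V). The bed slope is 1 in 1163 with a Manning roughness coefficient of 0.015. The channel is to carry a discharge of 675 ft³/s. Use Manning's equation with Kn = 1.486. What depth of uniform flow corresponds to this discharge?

Manning's equation rearranged: A R^(2/3) = nQ / (1.486·√S) = 0.015 × 675 / (1.486 × √0.0008598) = 232.4.
Trying y = 5.33 ft: A R^(2/3) = 363.4 — over.
Trying y = 3.74 ft: A R^(2/3) = 176.1 — short.
Trying y = 4.29 ft: A R^(2/3) = 232.2 — close enough.

y_n = 4.29 ft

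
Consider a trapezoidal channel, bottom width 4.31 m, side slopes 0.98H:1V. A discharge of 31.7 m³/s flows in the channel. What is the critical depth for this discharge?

y_c = 1.56 m

At critical depth, Q² T / (g A³) = 1, i.e. A³/T = Q²/g = 31.7²/9.81 = 102.4.
Trying y = 1.91 m: A³/T = 204.4 — too large.
Trying y = 1.56 m: A³/T = 102.6 — close enough.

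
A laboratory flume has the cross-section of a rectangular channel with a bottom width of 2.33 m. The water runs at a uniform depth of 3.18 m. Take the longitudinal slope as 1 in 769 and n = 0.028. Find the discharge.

Flow area A = b·y = 2.33 × 3.18 = 7.409 m². Wetted perimeter P = b + 2y = 2.33 + 2×3.18 = 8.69 m.
Hydraulic radius R = A/P = 7.409/8.69 = 0.8526 m.
Manning's equation: Q = (1/n) A R^(2/3) S^(1/2) = (1/0.028) × 7.409 × 0.8526^(2/3) × 0.0013^(1/2) = 8.58 m³/s.

Q = 8.58 m³/s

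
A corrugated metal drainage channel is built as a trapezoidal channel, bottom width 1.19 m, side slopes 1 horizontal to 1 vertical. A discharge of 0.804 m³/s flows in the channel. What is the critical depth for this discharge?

At critical depth, Q² T / (g A³) = 1, i.e. A³/T = Q²/g = 0.804²/9.81 = 0.06589.
Trying y = 0.267 m: A³/T = 0.03415 — too small.
Trying y = 0.408 m: A³/T = 0.1382 — too large.
Trying y = 0.327 m: A³/T = 0.0662 — close enough.

y_c = 0.327 m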